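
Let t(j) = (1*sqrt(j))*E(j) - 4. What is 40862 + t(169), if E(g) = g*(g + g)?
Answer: 783444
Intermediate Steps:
E(g) = 2*g**2 (E(g) = g*(2*g) = 2*g**2)
t(j) = -4 + 2*j**(5/2) (t(j) = (1*sqrt(j))*(2*j**2) - 4 = sqrt(j)*(2*j**2) - 4 = 2*j**(5/2) - 4 = -4 + 2*j**(5/2))
40862 + t(169) = 40862 + (-4 + 2*169**(5/2)) = 40862 + (-4 + 2*371293) = 40862 + (-4 + 742586) = 40862 + 742582 = 783444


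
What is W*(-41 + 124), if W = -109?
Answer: -9047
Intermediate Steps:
W*(-41 + 124) = -109*(-41 + 124) = -109*83 = -9047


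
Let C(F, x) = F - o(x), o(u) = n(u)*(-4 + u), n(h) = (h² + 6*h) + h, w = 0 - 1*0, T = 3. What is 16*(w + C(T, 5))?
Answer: -912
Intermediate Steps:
w = 0 (w = 0 + 0 = 0)
n(h) = h² + 7*h
o(u) = u*(-4 + u)*(7 + u) (o(u) = (u*(7 + u))*(-4 + u) = u*(-4 + u)*(7 + u))
C(F, x) = F - x*(-4 + x)*(7 + x)
16*(w + C(T, 5)) = 16*(0 + (3 - 1*5*(-4 + 5)*(7 + 5))) = 16*(0 + (3 - 1*5*1*12)) = 16*(0 + (3 - 60)) = 16*(0 - 57) = 16*(-57) = -912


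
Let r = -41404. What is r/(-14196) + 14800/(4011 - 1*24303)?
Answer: 13126441/6001359 ≈ 2.1872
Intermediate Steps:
r/(-14196) + 14800/(4011 - 1*24303) = -41404/(-14196) + 14800/(4011 - 1*24303) = -41404*(-1/14196) + 14800/(4011 - 24303) = 10351/3549 + 14800/(-20292) = 10351/3549 + 14800*(-1/20292) = 10351/3549 - 3700/5073 = 13126441/6001359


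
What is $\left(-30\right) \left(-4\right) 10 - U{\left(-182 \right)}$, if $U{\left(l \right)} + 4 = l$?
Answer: $1386$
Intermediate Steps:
$U{\left(l \right)} = -4 + l$
$\left(-30\right) \left(-4\right) 10 - U{\left(-182 \right)} = \left(-30\right) \left(-4\right) 10 - \left(-4 - 182\right) = 120 \cdot 10 - -186 = 1200 + 186 = 1386$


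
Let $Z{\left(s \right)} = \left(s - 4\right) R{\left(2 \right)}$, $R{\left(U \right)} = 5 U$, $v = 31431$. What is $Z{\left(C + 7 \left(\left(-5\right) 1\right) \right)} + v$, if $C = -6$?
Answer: $30981$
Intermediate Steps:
$Z{\left(s \right)} = -40 + 10 s$ ($Z{\left(s \right)} = \left(s - 4\right) 5 \cdot 2 = \left(-4 + s\right) 10 = -40 + 10 s$)
$Z{\left(C + 7 \left(\left(-5\right) 1\right) \right)} + v = \left(-40 + 10 \left(-6 + 7 \left(\left(-5\right) 1\right)\right)\right) + 31431 = \left(-40 + 10 \left(-6 + 7 \left(-5\right)\right)\right) + 31431 = \left(-40 + 10 \left(-6 - 35\right)\right) + 31431 = \left(-40 + 10 \left(-41\right)\right) + 31431 = \left(-40 - 410\right) + 31431 = -450 + 31431 = 30981$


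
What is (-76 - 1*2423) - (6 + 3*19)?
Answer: -2562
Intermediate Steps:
(-76 - 1*2423) - (6 + 3*19) = (-76 - 2423) - (6 + 57) = -2499 - 1*63 = -2499 - 63 = -2562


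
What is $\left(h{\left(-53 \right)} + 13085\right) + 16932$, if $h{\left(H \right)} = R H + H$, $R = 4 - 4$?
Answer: $29964$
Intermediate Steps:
$R = 0$ ($R = 4 - 4 = 0$)
$h{\left(H \right)} = H$ ($h{\left(H \right)} = 0 H + H = 0 + H = H$)
$\left(h{\left(-53 \right)} + 13085\right) + 16932 = \left(-53 + 13085\right) + 16932 = 13032 + 16932 = 29964$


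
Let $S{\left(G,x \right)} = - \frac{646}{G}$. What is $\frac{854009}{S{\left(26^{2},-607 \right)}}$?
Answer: $- \frac{288655042}{323} \approx -8.9367 \cdot 10^{5}$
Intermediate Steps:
$\frac{854009}{S{\left(26^{2},-607 \right)}} = \frac{854009}{\left(-646\right) \frac{1}{26^{2}}} = \frac{854009}{\left(-646\right) \frac{1}{676}} = \frac{854009}{- \frac{323}{338}} = 854009 \left(- \frac{338}{323}\right) = - \frac{288655042}{323}$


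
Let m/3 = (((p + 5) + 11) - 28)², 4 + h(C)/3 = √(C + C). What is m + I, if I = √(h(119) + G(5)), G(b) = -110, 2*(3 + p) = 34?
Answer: 12 + √(-122 + 3*√238) ≈ 12.0 + 8.7016*I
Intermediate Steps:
p = 14 (p = -3 + (½)*34 = -3 + 17 = 14)
h(C) = -12 + 3*√2*√C (h(C) = -12 + 3*√(C + C) = -12 + 3*√(2*C) = -12 + 3*(√2*√C) = -12 + 3*√2*√C)
m = 12 (m = 3*(((14 + 5) + 11) - 28)² = 3*((19 + 11) - 28)² = 3*(30 - 28)² = 3*2² = 3*4 = 12)
I = √(-122 + 3*√238) (I = √((-12 + 3*√2*√119) - 110) = √((-12 + 3*√238) - 110) = √(-122 + 3*√238) ≈ 8.7016*I)
m + I = 12 + √(-122 + 3*√238)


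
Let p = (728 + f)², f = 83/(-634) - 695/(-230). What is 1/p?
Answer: 53158681/28397441655625 ≈ 1.8720e-6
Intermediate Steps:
f = 21077/7291 (f = 83*(-1/634) - 695*(-1/230) = -83/634 + 139/46 = 21077/7291 ≈ 2.8908)
p = 28397441655625/53158681 (p = (728 + 21077/7291)² = (5328925/7291)² = 28397441655625/53158681 ≈ 5.3420e+5)
1/p = 1/(28397441655625/53158681) = 53158681/28397441655625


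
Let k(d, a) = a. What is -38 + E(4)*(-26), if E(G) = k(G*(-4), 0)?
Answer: -38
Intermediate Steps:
E(G) = 0
-38 + E(4)*(-26) = -38 + 0*(-26) = -38 + 0 = -38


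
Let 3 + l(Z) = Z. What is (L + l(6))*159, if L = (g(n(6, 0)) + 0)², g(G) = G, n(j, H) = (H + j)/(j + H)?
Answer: 636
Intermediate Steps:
n(j, H) = 1 (n(j, H) = (H + j)/(H + j) = 1)
l(Z) = -3 + Z
L = 1 (L = (1 + 0)² = 1² = 1)
(L + l(6))*159 = (1 + (-3 + 6))*159 = (1 + 3)*159 = 4*159 = 636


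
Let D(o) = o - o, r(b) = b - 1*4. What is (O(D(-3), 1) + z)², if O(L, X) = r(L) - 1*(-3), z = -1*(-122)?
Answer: 14641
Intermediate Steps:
r(b) = -4 + b (r(b) = b - 4 = -4 + b)
z = 122
D(o) = 0
O(L, X) = -1 + L (O(L, X) = (-4 + L) - 1*(-3) = (-4 + L) + 3 = -1 + L)
(O(D(-3), 1) + z)² = ((-1 + 0) + 122)² = (-1 + 122)² = 121² = 14641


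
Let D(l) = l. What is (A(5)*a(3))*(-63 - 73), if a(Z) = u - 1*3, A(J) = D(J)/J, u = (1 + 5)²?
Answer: -4488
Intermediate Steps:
u = 36 (u = 6² = 36)
A(J) = 1 (A(J) = J/J = 1)
a(Z) = 33 (a(Z) = 36 - 1*3 = 36 - 3 = 33)
(A(5)*a(3))*(-63 - 73) = (1*33)*(-63 - 73) = 33*(-136) = -4488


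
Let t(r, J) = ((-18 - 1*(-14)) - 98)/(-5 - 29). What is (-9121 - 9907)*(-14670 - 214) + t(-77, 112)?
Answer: 283212755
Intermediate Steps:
t(r, J) = 3 (t(r, J) = ((-18 + 14) - 98)/(-34) = (-4 - 98)*(-1/34) = -102*(-1/34) = 3)
(-9121 - 9907)*(-14670 - 214) + t(-77, 112) = (-9121 - 9907)*(-14670 - 214) + 3 = -19028*(-14884) + 3 = 283212752 + 3 = 283212755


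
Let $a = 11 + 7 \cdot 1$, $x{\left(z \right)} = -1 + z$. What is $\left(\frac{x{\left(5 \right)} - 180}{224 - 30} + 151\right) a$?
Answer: $\frac{262062}{97} \approx 2701.7$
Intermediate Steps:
$a = 18$ ($a = 11 + 7 = 18$)
$\left(\frac{x{\left(5 \right)} - 180}{224 - 30} + 151\right) a = \left(\frac{\left(-1 + 5\right) - 180}{224 - 30} + 151\right) 18 = \left(\frac{4 - 180}{194} + 151\right) 18 = \left(\left(-176\right) \frac{1}{194} + 151\right) 18 = \left(- \frac{88}{97} + 151\right) 18 = \frac{14559}{97} \cdot 18 = \frac{262062}{97}$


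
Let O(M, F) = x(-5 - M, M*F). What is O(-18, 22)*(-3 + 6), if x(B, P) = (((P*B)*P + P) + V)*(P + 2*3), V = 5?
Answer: -2384713890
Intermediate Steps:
x(B, P) = (6 + P)*(5 + P + B*P²) (x(B, P) = (((P*B)*P + P) + 5)*(P + 2*3) = (((B*P)*P + P) + 5)*(P + 6) = ((B*P² + P) + 5)*(6 + P) = ((P + B*P²) + 5)*(6 + P) = (5 + P + B*P²)*(6 + P) = (6 + P)*(5 + P + B*P²))
O(M, F) = 30 + F²*M² + 11*F*M + F³*M³*(-5 - M) + 6*F²*M²*(-5 - M) (O(M, F) = 30 + (M*F)² + 11*(M*F) + (-5 - M)*(M*F)³ + 6*(-5 - M)*(M*F)² = 30 + (F*M)² + 11*(F*M) + (-5 - M)*(F*M)³ + 6*(-5 - M)*(F*M)² = 30 + F²*M² + 11*F*M + (-5 - M)*(F³*M³) + 6*(-5 - M)*(F²*M²) = 30 + F²*M² + 11*F*M + F³*M³*(-5 - M) + 6*F²*M²*(-5 - M))
O(-18, 22)*(-3 + 6) = (30 + 22²*(-18)² + 11*22*(-18) - 1*22³*(-18)³*(5 - 18) - 6*22²*(-18)²*(5 - 18))*(-3 + 6) = (30 + 484*324 - 4356 - 1*10648*(-5832)*(-13) - 6*484*324*(-13))*3 = (30 + 156816 - 4356 - 807288768 + 12231648)*3 = -794904630*3 = -2384713890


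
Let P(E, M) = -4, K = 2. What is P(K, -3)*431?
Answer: -1724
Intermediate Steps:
P(K, -3)*431 = -4*431 = -1724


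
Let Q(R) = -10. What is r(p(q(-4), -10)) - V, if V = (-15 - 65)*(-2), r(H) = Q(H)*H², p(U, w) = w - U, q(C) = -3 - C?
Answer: -1370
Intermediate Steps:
r(H) = -10*H²
V = 160 (V = -80*(-2) = 160)
r(p(q(-4), -10)) - V = -10*(-10 - (-3 - 1*(-4)))² - 1*160 = -10*(-10 - (-3 + 4))² - 160 = -10*(-10 - 1*1)² - 160 = -10*(-10 - 1)² - 160 = -10*(-11)² - 160 = -10*121 - 160 = -1210 - 160 = -1370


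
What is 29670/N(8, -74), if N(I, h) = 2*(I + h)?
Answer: -4945/22 ≈ -224.77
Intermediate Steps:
N(I, h) = 2*I + 2*h
29670/N(8, -74) = 29670/(2*8 + 2*(-74)) = 29670/(16 - 148) = 29670/(-132) = 29670*(-1/132) = -4945/22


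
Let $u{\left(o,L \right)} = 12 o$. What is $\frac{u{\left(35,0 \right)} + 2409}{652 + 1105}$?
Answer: $\frac{2829}{1757} \approx 1.6101$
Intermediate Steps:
$\frac{u{\left(35,0 \right)} + 2409}{652 + 1105} = \frac{12 \cdot 35 + 2409}{652 + 1105} = \frac{420 + 2409}{1757} = 2829 \cdot \frac{1}{1757} = \frac{2829}{1757}$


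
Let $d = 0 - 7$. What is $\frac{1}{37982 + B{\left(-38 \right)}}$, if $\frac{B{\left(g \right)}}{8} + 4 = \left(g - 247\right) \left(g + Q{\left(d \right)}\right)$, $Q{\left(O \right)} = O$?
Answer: $\frac{1}{140550} \approx 7.1149 \cdot 10^{-6}$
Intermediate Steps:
$d = -7$ ($d = 0 - 7 = -7$)
$B{\left(g \right)} = -32 + 8 \left(-247 + g\right) \left(-7 + g\right)$ ($B{\left(g \right)} = -32 + 8 \left(g - 247\right) \left(g - 7\right) = -32 + 8 \left(-247 + g\right) \left(-7 + g\right)$)
$\frac{1}{37982 + B{\left(-38 \right)}} = \frac{1}{37982 + \left(13800 - -77216 + 8 \left(-38\right)^{2}\right)} = \frac{1}{37982 + \left(13800 + 77216 + 8 \cdot 1444\right)} = \frac{1}{37982 + \left(13800 + 77216 + 11552\right)} = \frac{1}{37982 + 102568} = \frac{1}{140550}$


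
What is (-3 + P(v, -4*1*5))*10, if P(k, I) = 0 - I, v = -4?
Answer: 170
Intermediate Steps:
P(k, I) = -I
(-3 + P(v, -4*1*5))*10 = (-3 - (-4*1)*5)*10 = (-3 - (-4)*5)*10 = (-3 - 1*(-20))*10 = (-3 + 20)*10 = 17*10 = 170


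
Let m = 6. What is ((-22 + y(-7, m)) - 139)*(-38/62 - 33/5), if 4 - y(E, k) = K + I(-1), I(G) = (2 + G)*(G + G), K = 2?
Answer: 175526/155 ≈ 1132.4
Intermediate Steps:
I(G) = 2*G*(2 + G) (I(G) = (2 + G)*(2*G) = 2*G*(2 + G))
y(E, k) = 4 (y(E, k) = 4 - (2 + 2*(-1)*(2 - 1)) = 4 - (2 + 2*(-1)*1) = 4 - (2 - 2) = 4 - 1*0 = 4 + 0 = 4)
((-22 + y(-7, m)) - 139)*(-38/62 - 33/5) = ((-22 + 4) - 139)*(-38/62 - 33/5) = (-18 - 139)*(-38*1/62 - 33*1/5) = -157*(-19/31 - 33/5) = -157*(-1118/155) = 175526/155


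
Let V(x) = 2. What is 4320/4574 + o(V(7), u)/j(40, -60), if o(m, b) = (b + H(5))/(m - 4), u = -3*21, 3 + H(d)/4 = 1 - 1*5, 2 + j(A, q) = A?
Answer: 372277/173812 ≈ 2.1418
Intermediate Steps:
j(A, q) = -2 + A
H(d) = -28 (H(d) = -12 + 4*(1 - 1*5) = -12 + 4*(1 - 5) = -12 + 4*(-4) = -12 - 16 = -28)
u = -63
o(m, b) = (-28 + b)/(-4 + m) (o(m, b) = (b - 28)/(m - 4) = (-28 + b)/(-4 + m))
4320/4574 + o(V(7), u)/j(40, -60) = 4320/4574 + ((-28 - 63)/(-4 + 2))/(-2 + 40) = 4320*(1/4574) + (-91/(-2))/38 = 2160/2287 - 1/2*(-91)*(1/38) = 2160/2287 + (91/2)*(1/38) = 2160/2287 + 91/76 = 372277/173812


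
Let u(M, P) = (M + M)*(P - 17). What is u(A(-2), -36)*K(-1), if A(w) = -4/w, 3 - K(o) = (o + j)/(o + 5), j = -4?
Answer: -901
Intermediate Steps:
K(o) = 3 - (-4 + o)/(5 + o) (K(o) = 3 - (o - 4)/(o + 5) = 3 - (-4 + o)/(5 + o))
u(M, P) = 2*M*(-17 + P) (u(M, P) = (2*M)*(-17 + P) = 2*M*(-17 + P))
u(A(-2), -36)*K(-1) = (2*(-4/(-2))*(-17 - 36))*((19 + 2*(-1))/(5 - 1)) = (2*(-4*(-½))*(-53))*((19 - 2)/4) = (2*2*(-53))*((¼)*17) = -212*17/4 = -901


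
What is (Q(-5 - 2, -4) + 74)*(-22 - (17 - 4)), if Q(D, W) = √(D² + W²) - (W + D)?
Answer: -2975 - 35*√65 ≈ -3257.2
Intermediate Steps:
Q(D, W) = √(D² + W²) - D - W (Q(D, W) = √(D² + W²) - (D + W) = √(D² + W²) + (-D - W) = √(D² + W²) - D - W)
(Q(-5 - 2, -4) + 74)*(-22 - (17 - 4)) = ((√((-5 - 2)² + (-4)²) - (-5 - 2) - 1*(-4)) + 74)*(-22 - (17 - 4)) = ((√((-7)² + 16) - 1*(-7) + 4) + 74)*(-22 - 1*13) = ((√(49 + 16) + 7 + 4) + 74)*(-22 - 13) = ((√65 + 7 + 4) + 74)*(-35) = ((11 + √65) + 74)*(-35) = (85 + √65)*(-35) = -2975 - 35*√65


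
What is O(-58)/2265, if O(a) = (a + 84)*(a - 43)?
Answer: -2626/2265 ≈ -1.1594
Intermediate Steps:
O(a) = (-43 + a)*(84 + a) (O(a) = (84 + a)*(-43 + a) = (-43 + a)*(84 + a))
O(-58)/2265 = (-3612 + (-58)² + 41*(-58))/2265 = (-3612 + 3364 - 2378)*(1/2265) = -2626*1/2265 = -2626/2265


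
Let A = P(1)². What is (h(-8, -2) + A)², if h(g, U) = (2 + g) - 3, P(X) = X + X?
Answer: 25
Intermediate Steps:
P(X) = 2*X
h(g, U) = -1 + g
A = 4 (A = (2*1)² = 2² = 4)
(h(-8, -2) + A)² = ((-1 - 8) + 4)² = (-9 + 4)² = (-5)² = 25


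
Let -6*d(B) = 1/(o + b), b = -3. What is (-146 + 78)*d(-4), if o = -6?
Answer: -34/27 ≈ -1.2593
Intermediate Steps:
d(B) = 1/54 (d(B) = -1/(6*(-6 - 3)) = -⅙/(-9) = -⅙*(-⅑) = 1/54)
(-146 + 78)*d(-4) = (-146 + 78)*(1/54) = -68*1/54 = -34/27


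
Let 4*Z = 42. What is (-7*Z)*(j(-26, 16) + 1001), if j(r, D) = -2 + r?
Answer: -143031/2 ≈ -71516.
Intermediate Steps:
Z = 21/2 (Z = (¼)*42 = 21/2 ≈ 10.500)
(-7*Z)*(j(-26, 16) + 1001) = (-7*21/2)*((-2 - 26) + 1001) = -147*(-28 + 1001)/2 = -147/2*973 = -143031/2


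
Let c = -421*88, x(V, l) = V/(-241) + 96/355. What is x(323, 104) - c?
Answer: 3169550111/85555 ≈ 37047.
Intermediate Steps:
x(V, l) = 96/355 - V/241 (x(V, l) = V*(-1/241) + 96*(1/355) = -V/241 + 96/355 = 96/355 - V/241)
c = -37048
x(323, 104) - c = (96/355 - 1/241*323) - 1*(-37048) = (96/355 - 323/241) + 37048 = -91529/85555 + 37048 = 3169550111/85555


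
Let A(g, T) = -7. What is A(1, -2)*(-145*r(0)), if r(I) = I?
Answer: 0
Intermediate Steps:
A(1, -2)*(-145*r(0)) = -(-1015)*0 = -7*0 = 0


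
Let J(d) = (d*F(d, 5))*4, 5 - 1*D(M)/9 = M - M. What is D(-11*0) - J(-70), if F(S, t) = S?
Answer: -19555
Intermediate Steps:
D(M) = 45 (D(M) = 45 - 9*(M - M) = 45 - 9*0 = 45 + 0 = 45)
J(d) = 4*d² (J(d) = (d*d)*4 = d²*4 = 4*d²)
D(-11*0) - J(-70) = 45 - 4*(-70)² = 45 - 4*4900 = 45 - 1*19600 = 45 - 19600 = -19555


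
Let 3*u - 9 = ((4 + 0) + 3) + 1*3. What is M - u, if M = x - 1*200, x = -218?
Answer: -1273/3 ≈ -424.33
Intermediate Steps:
u = 19/3 (u = 3 + (((4 + 0) + 3) + 1*3)/3 = 3 + ((4 + 3) + 3)/3 = 3 + (7 + 3)/3 = 3 + (⅓)*10 = 3 + 10/3 = 19/3 ≈ 6.3333)
M = -418 (M = -218 - 1*200 = -218 - 200 = -418)
M - u = -418 - 1*19/3 = -418 - 19/3 = -1273/3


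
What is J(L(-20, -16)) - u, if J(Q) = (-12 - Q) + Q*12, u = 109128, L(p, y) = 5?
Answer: -109085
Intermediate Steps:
J(Q) = -12 + 11*Q (J(Q) = (-12 - Q) + 12*Q = -12 + 11*Q)
J(L(-20, -16)) - u = (-12 + 11*5) - 1*109128 = (-12 + 55) - 109128 = 43 - 109128 = -109085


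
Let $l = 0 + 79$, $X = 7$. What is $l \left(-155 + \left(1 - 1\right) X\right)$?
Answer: $-12245$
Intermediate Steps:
$l = 79$
$l \left(-155 + \left(1 - 1\right) X\right) = 79 \left(-155 + \left(1 - 1\right) 7\right) = 79 \left(-155 + 0 \cdot 7\right) = 79 \left(-155 + 0\right) = 79 \left(-155\right) = -12245$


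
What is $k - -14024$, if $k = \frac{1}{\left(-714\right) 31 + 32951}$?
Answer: $\frac{151697609}{10817} \approx 14024.0$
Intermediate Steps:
$k = \frac{1}{10817}$ ($k = \frac{1}{-22134 + 32951} = \frac{1}{10817} \approx 9.2447 \cdot 10^{-5}$)
$k - -14024 = \frac{1}{10817} - -14024 = \frac{1}{10817} + 14024 = \frac{151697609}{10817}$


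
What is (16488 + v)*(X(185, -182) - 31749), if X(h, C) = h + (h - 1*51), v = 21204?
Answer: -1184659560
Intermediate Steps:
X(h, C) = -51 + 2*h (X(h, C) = h + (h - 51) = h + (-51 + h) = -51 + 2*h)
(16488 + v)*(X(185, -182) - 31749) = (16488 + 21204)*((-51 + 2*185) - 31749) = 37692*((-51 + 370) - 31749) = 37692*(319 - 31749) = 37692*(-31430) = -1184659560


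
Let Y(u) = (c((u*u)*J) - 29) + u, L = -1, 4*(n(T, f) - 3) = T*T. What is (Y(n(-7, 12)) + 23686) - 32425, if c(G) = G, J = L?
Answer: -143765/16 ≈ -8985.3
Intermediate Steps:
n(T, f) = 3 + T**2/4 (n(T, f) = 3 + (T*T)/4 = 3 + T**2/4)
J = -1
Y(u) = -29 + u - u**2 (Y(u) = ((u*u)*(-1) - 29) + u = (u**2*(-1) - 29) + u = (-u**2 - 29) + u = (-29 - u**2) + u = -29 + u - u**2)
(Y(n(-7, 12)) + 23686) - 32425 = ((-29 + (3 + (1/4)*(-7)**2) - (3 + (1/4)*(-7)**2)**2) + 23686) - 32425 = ((-29 + (3 + (1/4)*49) - (3 + (1/4)*49)**2) + 23686) - 32425 = ((-29 + (3 + 49/4) - (3 + 49/4)**2) + 23686) - 32425 = ((-29 + 61/4 - (61/4)**2) + 23686) - 32425 = ((-29 + 61/4 - 1*3721/16) + 23686) - 32425 = ((-29 + 61/4 - 3721/16) + 23686) - 32425 = (-3941/16 + 23686) - 32425 = 375035/16 - 32425 = -143765/16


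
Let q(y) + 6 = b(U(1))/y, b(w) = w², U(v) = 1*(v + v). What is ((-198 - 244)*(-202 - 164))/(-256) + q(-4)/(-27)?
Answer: -1091513/1728 ≈ -631.66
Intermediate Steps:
U(v) = 2*v (U(v) = 1*(2*v) = 2*v)
q(y) = -6 + 4/y (q(y) = -6 + (2*1)²/y = -6 + 2²/y = -6 + 4/y)
((-198 - 244)*(-202 - 164))/(-256) + q(-4)/(-27) = ((-198 - 244)*(-202 - 164))/(-256) + (-6 + 4/(-4))/(-27) = -442*(-366)*(-1/256) + (-6 + 4*(-¼))*(-1/27) = 161772*(-1/256) + (-6 - 1)*(-1/27) = -40443/64 - 7*(-1/27) = -40443/64 + 7/27 = -1091513/1728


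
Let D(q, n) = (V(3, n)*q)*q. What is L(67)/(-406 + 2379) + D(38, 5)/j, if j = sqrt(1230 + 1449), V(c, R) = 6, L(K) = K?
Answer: 67/1973 + 152*sqrt(2679)/47 ≈ 167.43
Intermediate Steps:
j = sqrt(2679) ≈ 51.759
D(q, n) = 6*q**2 (D(q, n) = (6*q)*q = 6*q**2)
L(67)/(-406 + 2379) + D(38, 5)/j = 67/(-406 + 2379) + (6*38**2)/(sqrt(2679)) = 67/1973 + (6*1444)*(sqrt(2679)/2679) = 67*(1/1973) + 8664*(sqrt(2679)/2679) = 67/1973 + 152*sqrt(2679)/47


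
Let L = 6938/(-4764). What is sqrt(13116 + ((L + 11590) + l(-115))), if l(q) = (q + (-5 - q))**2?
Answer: sqrt(140313551286)/2382 ≈ 157.26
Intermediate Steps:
L = -3469/2382 (L = 6938*(-1/4764) = -3469/2382 ≈ -1.4563)
l(q) = 25 (l(q) = (-5)**2 = 25)
sqrt(13116 + ((L + 11590) + l(-115))) = sqrt(13116 + ((-3469/2382 + 11590) + 25)) = sqrt(13116 + (27603911/2382 + 25)) = sqrt(13116 + 27663461/2382) = sqrt(58905773/2382) = sqrt(140313551286)/2382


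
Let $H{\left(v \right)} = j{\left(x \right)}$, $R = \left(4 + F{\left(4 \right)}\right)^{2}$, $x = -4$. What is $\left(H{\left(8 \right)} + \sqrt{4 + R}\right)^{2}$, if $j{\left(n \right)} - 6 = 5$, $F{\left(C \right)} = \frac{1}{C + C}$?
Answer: $\frac{\left(88 + \sqrt{1345}\right)^{2}}{64} \approx 242.87$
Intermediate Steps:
$F{\left(C \right)} = \frac{1}{2 C}$
$R = \frac{1089}{64}$ ($R = \left(4 + \frac{1}{2 \cdot 4}\right)^{2} = \left(4 + \frac{1}{2} \cdot \frac{1}{4}\right)^{2} = \left(4 + \frac{1}{8}\right)^{2} = \left(\frac{33}{8}\right)^{2} = \frac{1089}{64} \approx 17.016$)
$j{\left(n \right)} = 11$ ($j{\left(n \right)} = 6 + 5 = 11$)
$H{\left(v \right)} = 11$
$\left(H{\left(8 \right)} + \sqrt{4 + R}\right)^{2} = \left(11 + \sqrt{4 + \frac{1089}{64}}\right)^{2} = \left(11 + \sqrt{\frac{1345}{64}}\right)^{2} = \left(11 + \frac{\sqrt{1345}}{8}\right)^{2}$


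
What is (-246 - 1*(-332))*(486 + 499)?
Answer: 84710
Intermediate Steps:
(-246 - 1*(-332))*(486 + 499) = (-246 + 332)*985 = 86*985 = 84710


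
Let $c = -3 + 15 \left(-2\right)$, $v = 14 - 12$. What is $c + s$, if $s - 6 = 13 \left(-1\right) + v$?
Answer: $-38$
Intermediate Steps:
$v = 2$
$c = -33$ ($c = -3 - 30 = -33$)
$s = -5$ ($s = 6 + \left(13 \left(-1\right) + 2\right) = 6 + \left(-13 + 2\right) = 6 - 11 = -5$)
$c + s = -33 - 5 = -38$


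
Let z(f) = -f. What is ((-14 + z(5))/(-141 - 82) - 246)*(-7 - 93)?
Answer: 5483900/223 ≈ 24591.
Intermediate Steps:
((-14 + z(5))/(-141 - 82) - 246)*(-7 - 93) = ((-14 - 1*5)/(-141 - 82) - 246)*(-7 - 93) = ((-14 - 5)/(-223) - 246)*(-100) = (-19*(-1/223) - 246)*(-100) = (19/223 - 246)*(-100) = -54839/223*(-100) = 5483900/223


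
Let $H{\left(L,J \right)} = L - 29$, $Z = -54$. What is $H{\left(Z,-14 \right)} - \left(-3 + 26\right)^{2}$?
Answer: $-612$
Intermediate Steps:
$H{\left(L,J \right)} = -29 + L$ ($H{\left(L,J \right)} = L - 29 = -29 + L$)
$H{\left(Z,-14 \right)} - \left(-3 + 26\right)^{2} = \left(-29 - 54\right) - \left(-3 + 26\right)^{2} = -83 - 23^{2} = -83 - 529 = -612$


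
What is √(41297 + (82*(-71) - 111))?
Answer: 2*√8841 ≈ 188.05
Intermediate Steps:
√(41297 + (82*(-71) - 111)) = √(41297 + (-5822 - 111)) = √(41297 - 5933) = √35364 = 2*√8841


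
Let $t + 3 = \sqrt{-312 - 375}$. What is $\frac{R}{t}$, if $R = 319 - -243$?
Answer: $- \frac{281}{116} - \frac{281 i \sqrt{687}}{348} \approx -2.4224 - 21.164 i$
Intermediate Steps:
$t = -3 + i \sqrt{687}$ ($t = -3 + \sqrt{-312 - 375} = -3 + \sqrt{-687} = -3 + i \sqrt{687} \approx -3.0 + 26.211 i$)
$R = 562$ ($R = 319 + 243 = 562$)
$\frac{R}{t} = \frac{562}{-3 + i \sqrt{687}}$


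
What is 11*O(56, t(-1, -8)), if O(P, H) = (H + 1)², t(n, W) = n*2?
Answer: 11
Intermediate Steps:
t(n, W) = 2*n
O(P, H) = (1 + H)²
11*O(56, t(-1, -8)) = 11*(1 + 2*(-1))² = 11*(1 - 2)² = 11*(-1)² = 11*1 = 11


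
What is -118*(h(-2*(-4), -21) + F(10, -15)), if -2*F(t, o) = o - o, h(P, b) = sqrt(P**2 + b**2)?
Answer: -118*sqrt(505) ≈ -2651.7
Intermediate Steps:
F(t, o) = 0 (F(t, o) = -(o - o)/2 = -1/2*0 = 0)
-118*(h(-2*(-4), -21) + F(10, -15)) = -118*(sqrt((-2*(-4))**2 + (-21)**2) + 0) = -118*(sqrt(8**2 + 441) + 0) = -118*(sqrt(64 + 441) + 0) = -118*(sqrt(505) + 0) = -118*sqrt(505)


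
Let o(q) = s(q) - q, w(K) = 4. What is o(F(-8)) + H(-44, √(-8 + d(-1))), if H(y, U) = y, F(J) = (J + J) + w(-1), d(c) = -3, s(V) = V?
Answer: -44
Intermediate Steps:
F(J) = 4 + 2*J (F(J) = (J + J) + 4 = 2*J + 4 = 4 + 2*J)
o(q) = 0 (o(q) = q - q = 0)
o(F(-8)) + H(-44, √(-8 + d(-1))) = 0 - 44 = -44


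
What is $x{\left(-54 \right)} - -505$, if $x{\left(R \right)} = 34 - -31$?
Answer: $570$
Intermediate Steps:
$x{\left(R \right)} = 65$ ($x{\left(R \right)} = 34 + 31 = 65$)
$x{\left(-54 \right)} - -505 = 65 - -505 = 65 + 505 = 570$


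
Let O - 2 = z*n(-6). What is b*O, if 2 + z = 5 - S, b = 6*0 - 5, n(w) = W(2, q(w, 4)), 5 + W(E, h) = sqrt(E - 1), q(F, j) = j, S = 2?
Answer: 10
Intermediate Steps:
W(E, h) = -5 + sqrt(-1 + E) (W(E, h) = -5 + sqrt(E - 1) = -5 + sqrt(-1 + E))
n(w) = -4 (n(w) = -5 + sqrt(-1 + 2) = -5 + sqrt(1) = -5 + 1 = -4)
b = -5 (b = 0 - 5 = -5)
z = 1 (z = -2 + (5 - 1*2) = -2 + (5 - 2) = -2 + 3 = 1)
O = -2 (O = 2 + 1*(-4) = 2 - 4 = -2)
b*O = -5*(-2) = 10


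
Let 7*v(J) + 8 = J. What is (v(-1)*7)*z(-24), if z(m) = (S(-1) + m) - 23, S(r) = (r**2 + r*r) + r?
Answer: 414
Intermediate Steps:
v(J) = -8/7 + J/7
S(r) = r + 2*r**2 (S(r) = (r**2 + r**2) + r = 2*r**2 + r = r + 2*r**2)
z(m) = -22 + m (z(m) = (-(1 + 2*(-1)) + m) - 23 = (-(1 - 2) + m) - 23 = (-1*(-1) + m) - 23 = (1 + m) - 23 = -22 + m)
(v(-1)*7)*z(-24) = ((-8/7 + (1/7)*(-1))*7)*(-22 - 24) = ((-8/7 - 1/7)*7)*(-46) = -9/7*7*(-46) = -9*(-46) = 414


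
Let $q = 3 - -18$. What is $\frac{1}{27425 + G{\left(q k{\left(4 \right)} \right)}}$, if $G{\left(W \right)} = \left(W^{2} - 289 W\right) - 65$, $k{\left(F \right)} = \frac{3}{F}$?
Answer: $\frac{16}{368901} \approx 4.3372 \cdot 10^{-5}$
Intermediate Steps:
$q = 21$ ($q = 3 + 18 = 21$)
$G{\left(W \right)} = -65 + W^{2} - 289 W$
$\frac{1}{27425 + G{\left(q k{\left(4 \right)} \right)}} = \frac{1}{27425 - \left(65 - \frac{3969}{16} + 289 \cdot 21 \cdot \frac{3}{4}\right)} = \frac{1}{27425 - \left(\frac{18467}{4} - \frac{3969}{16}\right)} = \frac{1}{27425 - \frac{69899}{16}} = \frac{1}{\frac{368901}{16}} = \frac{16}{368901}$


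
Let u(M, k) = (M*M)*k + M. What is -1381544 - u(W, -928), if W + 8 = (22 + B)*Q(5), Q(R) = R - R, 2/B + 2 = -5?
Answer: -1322144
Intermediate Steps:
B = -2/7 (B = 2/(-2 - 5) = 2/(-7) = 2*(-⅐) = -2/7 ≈ -0.28571)
Q(R) = 0
W = -8 (W = -8 + (22 - 2/7)*0 = -8 + (152/7)*0 = -8 + 0 = -8)
u(M, k) = M + k*M² (u(M, k) = M²*k + M = k*M² + M = M + k*M²)
-1381544 - u(W, -928) = -1381544 - (-8)*(1 - 8*(-928)) = -1381544 - (-8)*(1 + 7424) = -1381544 - (-8)*7425 = -1381544 - 1*(-59400) = -1381544 + 59400 = -1322144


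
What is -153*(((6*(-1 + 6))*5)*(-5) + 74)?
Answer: 103428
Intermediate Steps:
-153*(((6*(-1 + 6))*5)*(-5) + 74) = -153*(((6*5)*5)*(-5) + 74) = -153*((30*5)*(-5) + 74) = -153*(150*(-5) + 74) = -153*(-750 + 74) = -153*(-676) = 103428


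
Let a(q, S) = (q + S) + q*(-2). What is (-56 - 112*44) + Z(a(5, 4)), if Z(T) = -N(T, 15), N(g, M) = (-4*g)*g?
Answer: -4980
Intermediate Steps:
N(g, M) = -4*g**2
a(q, S) = S - q (a(q, S) = (S + q) - 2*q = S - q)
Z(T) = 4*T**2 (Z(T) = -(-4)*T**2 = 4*T**2)
(-56 - 112*44) + Z(a(5, 4)) = (-56 - 112*44) + 4*(4 - 1*5)**2 = (-56 - 4928) + 4*(4 - 5)**2 = -4984 + 4*(-1)**2 = -4984 + 4*1 = -4984 + 4 = -4980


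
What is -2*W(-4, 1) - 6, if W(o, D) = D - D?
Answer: -6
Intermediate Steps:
W(o, D) = 0
-2*W(-4, 1) - 6 = -2*0 - 6 = 0 - 6 = -6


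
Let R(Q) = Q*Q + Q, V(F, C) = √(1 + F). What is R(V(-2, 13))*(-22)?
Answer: 22 - 22*I ≈ 22.0 - 22.0*I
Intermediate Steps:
R(Q) = Q + Q² (R(Q) = Q² + Q = Q + Q²)
R(V(-2, 13))*(-22) = (√(1 - 2)*(1 + √(1 - 2)))*(-22) = (√(-1)*(1 + √(-1)))*(-22) = (I*(1 + I))*(-22) = -22*I*(1 + I)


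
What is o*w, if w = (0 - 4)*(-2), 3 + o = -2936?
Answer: -23512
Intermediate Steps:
o = -2939 (o = -3 - 2936 = -2939)
w = 8 (w = -4*(-2) = 8)
o*w = -2939*8 = -23512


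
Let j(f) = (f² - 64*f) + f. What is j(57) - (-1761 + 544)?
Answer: 875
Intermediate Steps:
j(f) = f² - 63*f
j(57) - (-1761 + 544) = 57*(-63 + 57) - (-1761 + 544) = 57*(-6) - 1*(-1217) = -342 + 1217 = 875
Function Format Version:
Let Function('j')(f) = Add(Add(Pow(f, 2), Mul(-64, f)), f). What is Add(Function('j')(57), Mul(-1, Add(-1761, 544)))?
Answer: 875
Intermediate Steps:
Function('j')(f) = Add(Pow(f, 2), Mul(-63, f))
Add(Function('j')(57), Mul(-1, Add(-1761, 544))) = Add(Mul(57, Add(-63, 57)), Mul(-1, Add(-1761, 544))) = Add(Mul(57, -6), Mul(-1, -1217)) = Add(-342, 1217) = 875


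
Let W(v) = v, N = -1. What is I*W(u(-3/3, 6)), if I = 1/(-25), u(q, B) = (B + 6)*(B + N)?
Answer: -12/5 ≈ -2.4000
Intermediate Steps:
u(q, B) = (-1 + B)*(6 + B) (u(q, B) = (B + 6)*(B - 1) = (6 + B)*(-1 + B) = (-1 + B)*(6 + B))
I = -1/25 ≈ -0.040000
I*W(u(-3/3, 6)) = -(-6 + 6**2 + 5*6)/25 = -(-6 + 36 + 30)/25 = -1/25*60 = -12/5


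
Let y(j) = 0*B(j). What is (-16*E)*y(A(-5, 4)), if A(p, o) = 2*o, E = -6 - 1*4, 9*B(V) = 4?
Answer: 0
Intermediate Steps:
B(V) = 4/9 (B(V) = (⅑)*4 = 4/9)
E = -10 (E = -6 - 4 = -10)
y(j) = 0 (y(j) = 0*(4/9) = 0)
(-16*E)*y(A(-5, 4)) = -16*(-10)*0 = 160*0 = 0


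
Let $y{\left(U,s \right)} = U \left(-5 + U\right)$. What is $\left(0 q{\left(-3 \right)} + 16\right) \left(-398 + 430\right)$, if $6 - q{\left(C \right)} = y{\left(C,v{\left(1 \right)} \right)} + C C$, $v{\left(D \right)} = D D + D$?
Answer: $512$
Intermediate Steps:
$v{\left(D \right)} = D + D^{2}$ ($v{\left(D \right)} = D^{2} + D = D + D^{2}$)
$q{\left(C \right)} = 6 - C^{2} - C \left(-5 + C\right)$ ($q{\left(C \right)} = 6 - \left(C \left(-5 + C\right) + C C\right) = 6 - \left(C \left(-5 + C\right) + C^{2}\right) = 6 - \left(C^{2} + C \left(-5 + C\right)\right) = 6 - C^{2} - C \left(-5 + C\right)$)
$\left(0 q{\left(-3 \right)} + 16\right) \left(-398 + 430\right) = \left(0 \left(6 - \left(-3\right)^{2} - - 3 \left(-5 - 3\right)\right) + 16\right) \left(-398 + 430\right) = \left(0 \left(6 - 9 - \left(-3\right) \left(-8\right)\right) + 16\right) 32 = \left(0 \left(6 - 9 - 24\right) + 16\right) 32 = \left(0 \left(-27\right) + 16\right) 32 = \left(0 + 16\right) 32 = 16 \cdot 32 = 512$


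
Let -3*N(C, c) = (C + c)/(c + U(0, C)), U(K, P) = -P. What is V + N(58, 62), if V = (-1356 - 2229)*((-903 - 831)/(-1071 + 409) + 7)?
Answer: -11417950/331 ≈ -34495.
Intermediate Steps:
N(C, c) = -(C + c)/(3*(c - C))
V = -11414640/331 (V = -3585*(-1734/(-662) + 7) = -3585*(-1734*(-1/662) + 7) = -3585*(867/331 + 7) = -3585*3184/331 = -11414640/331 ≈ -34485.)
V + N(58, 62) = -11414640/331 + (58 + 62)/(3*(58 - 1*62)) = -11414640/331 + (⅓)*120/(58 - 62) = -11414640/331 + (⅓)*120/(-4) = -11414640/331 + (⅓)*(-¼)*120 = -11414640/331 - 10 = -11417950/331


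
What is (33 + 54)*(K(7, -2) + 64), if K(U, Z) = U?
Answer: 6177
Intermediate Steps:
(33 + 54)*(K(7, -2) + 64) = (33 + 54)*(7 + 64) = 87*71 = 6177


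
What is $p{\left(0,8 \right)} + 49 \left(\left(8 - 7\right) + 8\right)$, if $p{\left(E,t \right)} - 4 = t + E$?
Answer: $453$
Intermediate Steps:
$p{\left(E,t \right)} = 4 + E + t$ ($p{\left(E,t \right)} = 4 + \left(t + E\right) = 4 + \left(E + t\right) = 4 + E + t$)
$p{\left(0,8 \right)} + 49 \left(\left(8 - 7\right) + 8\right) = \left(4 + 0 + 8\right) + 49 \left(\left(8 - 7\right) + 8\right) = 12 + 49 \left(1 + 8\right) = 12 + 49 \cdot 9 = 12 + 441 = 453$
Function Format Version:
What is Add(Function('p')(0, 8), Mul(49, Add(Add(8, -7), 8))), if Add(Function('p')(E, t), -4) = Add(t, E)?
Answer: 453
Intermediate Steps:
Function('p')(E, t) = Add(4, E, t) (Function('p')(E, t) = Add(4, Add(t, E)) = Add(4, Add(E, t)) = Add(4, E, t))
Add(Function('p')(0, 8), Mul(49, Add(Add(8, -7), 8))) = Add(Add(4, 0, 8), Mul(49, Add(Add(8, -7), 8))) = Add(12, Mul(49, Add(1, 8))) = Add(12, Mul(49, 9)) = Add(12, 441) = 453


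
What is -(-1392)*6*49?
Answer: 409248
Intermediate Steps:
-(-1392)*6*49 = -87*(-96)*49 = 8352*49 = 409248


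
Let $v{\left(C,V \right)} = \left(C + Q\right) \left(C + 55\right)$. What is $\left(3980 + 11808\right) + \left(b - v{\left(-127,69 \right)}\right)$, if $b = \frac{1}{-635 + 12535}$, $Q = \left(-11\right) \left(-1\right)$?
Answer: $\frac{88488401}{11900} \approx 7436.0$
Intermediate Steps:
$Q = 11$
$b = \frac{1}{11900} \approx 8.4034 \cdot 10^{-5}$
$v{\left(C,V \right)} = \left(11 + C\right) \left(55 + C\right)$ ($v{\left(C,V \right)} = \left(C + 11\right) \left(C + 55\right) = \left(11 + C\right) \left(55 + C\right)$)
$\left(3980 + 11808\right) + \left(b - v{\left(-127,69 \right)}\right) = \left(3980 + 11808\right) + \left(\frac{1}{11900} - \left(605 + \left(-127\right)^{2} + 66 \left(-127\right)\right)\right) = 15788 + \left(\frac{1}{11900} - \left(605 + 16129 - 8382\right)\right) = 15788 + \left(\frac{1}{11900} - 8352\right) = 15788 - \frac{99388799}{11900} = \frac{88488401}{11900}$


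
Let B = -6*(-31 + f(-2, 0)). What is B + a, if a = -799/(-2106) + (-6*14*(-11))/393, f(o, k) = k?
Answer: 52068113/275886 ≈ 188.73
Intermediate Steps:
a = 753317/275886 (a = -799*(-1/2106) - 84*(-11)*(1/393) = 799/2106 + 924*(1/393) = 799/2106 + 308/131 = 753317/275886 ≈ 2.7305)
B = 186 (B = -6*(-31 + 0) = -6*(-31) = 186)
B + a = 186 + 753317/275886 = 52068113/275886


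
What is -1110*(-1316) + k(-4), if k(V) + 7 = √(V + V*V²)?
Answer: 1460753 + 2*I*√17 ≈ 1.4608e+6 + 8.2462*I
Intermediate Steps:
k(V) = -7 + √(V + V³) (k(V) = -7 + √(V + V*V²) = -7 + √(V + V³))
-1110*(-1316) + k(-4) = -1110*(-1316) + (-7 + √(-4 + (-4)³)) = 1460760 + (-7 + √(-4 - 64)) = 1460760 + (-7 + √(-68)) = 1460760 + (-7 + 2*I*√17) = 1460753 + 2*I*√17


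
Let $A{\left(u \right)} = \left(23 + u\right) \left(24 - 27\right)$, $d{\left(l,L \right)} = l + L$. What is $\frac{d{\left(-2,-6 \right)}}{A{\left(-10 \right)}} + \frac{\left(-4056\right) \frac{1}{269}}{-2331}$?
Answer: $\frac{191648}{905723} \approx 0.2116$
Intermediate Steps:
$d{\left(l,L \right)} = L + l$
$A{\left(u \right)} = -69 - 3 u$ ($A{\left(u \right)} = \left(23 + u\right) \left(-3\right) = -69 - 3 u$)
$\frac{d{\left(-2,-6 \right)}}{A{\left(-10 \right)}} + \frac{\left(-4056\right) \frac{1}{269}}{-2331} = \frac{-6 - 2}{-69 - -30} + \frac{\left(-4056\right) \frac{1}{269}}{-2331} = - \frac{8}{-69 + 30} + \left(-4056\right) \frac{1}{269} \left(- \frac{1}{2331}\right) = - \frac{8}{-39} - - \frac{1352}{209013} = \left(-8\right) \left(- \frac{1}{39}\right) + \frac{1352}{209013} = \frac{8}{39} + \frac{1352}{209013} = \frac{191648}{905723}$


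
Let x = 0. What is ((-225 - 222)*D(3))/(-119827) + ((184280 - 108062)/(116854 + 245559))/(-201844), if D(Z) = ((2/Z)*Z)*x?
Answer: -38109/36575444786 ≈ -1.0419e-6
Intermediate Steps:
D(Z) = 0 (D(Z) = ((2/Z)*Z)*0 = 2*0 = 0)
((-225 - 222)*D(3))/(-119827) + ((184280 - 108062)/(116854 + 245559))/(-201844) = ((-225 - 222)*0)/(-119827) + ((184280 - 108062)/(116854 + 245559))/(-201844) = -447*0*(-1/119827) + (76218/362413)*(-1/201844) = 0*(-1/119827) + (76218*(1/362413))*(-1/201844) = 0 + (76218/362413)*(-1/201844) = 0 - 38109/36575444786 = -38109/36575444786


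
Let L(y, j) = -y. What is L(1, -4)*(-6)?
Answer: 6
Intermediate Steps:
L(1, -4)*(-6) = -1*1*(-6) = -1*(-6) = 6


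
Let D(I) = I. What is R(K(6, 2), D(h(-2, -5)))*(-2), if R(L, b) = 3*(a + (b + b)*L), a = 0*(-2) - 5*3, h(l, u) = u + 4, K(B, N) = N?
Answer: 114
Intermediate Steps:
h(l, u) = 4 + u
a = -15 (a = 0 - 15 = -15)
R(L, b) = -45 + 6*L*b (R(L, b) = 3*(-15 + (b + b)*L) = 3*(-15 + (2*b)*L) = 3*(-15 + 2*L*b) = -45 + 6*L*b)
R(K(6, 2), D(h(-2, -5)))*(-2) = (-45 + 6*2*(4 - 5))*(-2) = (-45 + 6*2*(-1))*(-2) = (-45 - 12)*(-2) = -57*(-2) = 114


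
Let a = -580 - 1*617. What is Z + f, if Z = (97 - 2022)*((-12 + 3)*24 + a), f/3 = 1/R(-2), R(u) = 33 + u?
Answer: 84320778/31 ≈ 2.7200e+6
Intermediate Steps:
a = -1197 (a = -580 - 617 = -1197)
f = 3/31 (f = 3/(33 - 2) = 3/31 ≈ 0.096774)
Z = 2720025 (Z = (97 - 2022)*((-12 + 3)*24 - 1197) = -1925*(-9*24 - 1197) = -1925*(-216 - 1197) = -1925*(-1413) = 2720025)
Z + f = 2720025 + 3/31 = 84320778/31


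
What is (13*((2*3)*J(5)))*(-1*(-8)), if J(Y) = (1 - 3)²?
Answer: 2496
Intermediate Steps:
J(Y) = 4 (J(Y) = (-2)² = 4)
(13*((2*3)*J(5)))*(-1*(-8)) = (13*((2*3)*4))*(-1*(-8)) = (13*(6*4))*8 = (13*24)*8 = 312*8 = 2496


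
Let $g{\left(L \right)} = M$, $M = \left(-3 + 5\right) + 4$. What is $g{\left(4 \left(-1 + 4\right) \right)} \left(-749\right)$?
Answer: $-4494$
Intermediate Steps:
$M = 6$ ($M = 2 + 4 = 6$)
$g{\left(L \right)} = 6$
$g{\left(4 \left(-1 + 4\right) \right)} \left(-749\right) = 6 \left(-749\right) = -4494$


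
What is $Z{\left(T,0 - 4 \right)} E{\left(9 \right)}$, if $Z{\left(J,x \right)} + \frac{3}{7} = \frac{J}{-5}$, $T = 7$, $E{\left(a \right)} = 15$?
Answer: $- \frac{192}{7} \approx -27.429$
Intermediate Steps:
$Z{\left(J,x \right)} = - \frac{3}{7} - \frac{J}{5}$ ($Z{\left(J,x \right)} = - \frac{3}{7} + \frac{J}{-5} = - \frac{3}{7} + J \left(- \frac{1}{5}\right) = - \frac{3}{7} - \frac{J}{5}$)
$Z{\left(T,0 - 4 \right)} E{\left(9 \right)} = \left(- \frac{3}{7} - \frac{7}{5}\right) 15 = \left(- \frac{64}{35}\right) 15 = - \frac{192}{7}$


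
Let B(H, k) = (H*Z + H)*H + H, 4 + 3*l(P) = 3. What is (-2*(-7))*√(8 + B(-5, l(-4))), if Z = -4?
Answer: 84*I*√2 ≈ 118.79*I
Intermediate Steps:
l(P) = -⅓ (l(P) = -4/3 + (⅓)*3 = -4/3 + 1 = -⅓)
B(H, k) = H - 3*H² (B(H, k) = (H*(-4) + H)*H + H = (-4*H + H)*H + H = (-3*H)*H + H = -3*H² + H = H - 3*H²)
(-2*(-7))*√(8 + B(-5, l(-4))) = (-2*(-7))*√(8 - 5*(1 - 3*(-5))) = 14*√(8 - 5*(1 + 15)) = 14*√(8 - 5*16) = 14*√(8 - 80) = 14*√(-72) = 14*(6*I*√2) = 84*I*√2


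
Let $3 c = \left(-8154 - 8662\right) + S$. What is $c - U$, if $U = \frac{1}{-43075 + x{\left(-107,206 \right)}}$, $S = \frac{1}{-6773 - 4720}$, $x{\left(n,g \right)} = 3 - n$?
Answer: $- \frac{8303686072406}{1481390235} \approx -5605.3$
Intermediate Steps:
$S = - \frac{1}{11493}$ ($S = \frac{1}{-11493} = - \frac{1}{11493} \approx -8.701 \cdot 10^{-5}$)
$c = - \frac{193266289}{34479}$ ($c = \frac{\left(-8154 - 8662\right) - \frac{1}{11493}}{3} = \frac{-16816 - \frac{1}{11493}}{3} = \frac{1}{3} \left(- \frac{193266289}{11493}\right) = - \frac{193266289}{34479} \approx -5605.3$)
$U = - \frac{1}{42965}$ ($U = \frac{1}{-43075 + \left(3 - -107\right)} = \frac{1}{-43075 + \left(3 + 107\right)} = \frac{1}{-43075 + 110} = \frac{1}{-42965} = - \frac{1}{42965} \approx -2.3275 \cdot 10^{-5}$)
$c - U = - \frac{193266289}{34479} - - \frac{1}{42965} = - \frac{193266289}{34479} + \frac{1}{42965} = - \frac{8303686072406}{1481390235}$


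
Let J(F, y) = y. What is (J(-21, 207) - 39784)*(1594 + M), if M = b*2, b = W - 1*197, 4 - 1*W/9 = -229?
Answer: -213478338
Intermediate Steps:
W = 2097 (W = 36 - 9*(-229) = 36 + 2061 = 2097)
b = 1900 (b = 2097 - 1*197 = 2097 - 197 = 1900)
M = 3800 (M = 1900*2 = 3800)
(J(-21, 207) - 39784)*(1594 + M) = (207 - 39784)*(1594 + 3800) = -39577*5394 = -213478338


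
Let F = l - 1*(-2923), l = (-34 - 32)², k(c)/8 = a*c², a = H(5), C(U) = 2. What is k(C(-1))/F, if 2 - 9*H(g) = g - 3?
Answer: 0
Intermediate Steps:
H(g) = 5/9 - g/9 (H(g) = 2/9 - (g - 3)/9 = 2/9 - (-3 + g)/9 = 2/9 + (⅓ - g/9) = 5/9 - g/9)
a = 0 (a = 5/9 - ⅑*5 = 5/9 - 5/9 = 0)
k(c) = 0 (k(c) = 8*(0*c²) = 8*0 = 0)
l = 4356 (l = (-66)² = 4356)
F = 7279 (F = 4356 - 1*(-2923) = 4356 + 2923 = 7279)
k(C(-1))/F = 0/7279 = 0*(1/7279) = 0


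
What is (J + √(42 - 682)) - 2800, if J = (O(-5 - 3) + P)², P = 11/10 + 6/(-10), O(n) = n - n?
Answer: -11199/4 + 8*I*√10 ≈ -2799.8 + 25.298*I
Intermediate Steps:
O(n) = 0
P = ½ (P = 11*(⅒) + 6*(-⅒) = 11/10 - ⅗ = ½ ≈ 0.50000)
J = ¼ (J = (0 + ½)² = (½)² = ¼ ≈ 0.25000)
(J + √(42 - 682)) - 2800 = (¼ + √(42 - 682)) - 2800 = (¼ + √(-640)) - 2800 = (¼ + 8*I*√10) - 2800 = -11199/4 + 8*I*√10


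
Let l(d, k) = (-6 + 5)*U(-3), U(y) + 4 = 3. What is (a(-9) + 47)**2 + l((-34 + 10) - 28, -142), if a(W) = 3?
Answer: 2501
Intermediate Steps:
U(y) = -1 (U(y) = -4 + 3 = -1)
l(d, k) = 1 (l(d, k) = (-6 + 5)*(-1) = -1*(-1) = 1)
(a(-9) + 47)**2 + l((-34 + 10) - 28, -142) = (3 + 47)**2 + 1 = 50**2 + 1 = 2500 + 1 = 2501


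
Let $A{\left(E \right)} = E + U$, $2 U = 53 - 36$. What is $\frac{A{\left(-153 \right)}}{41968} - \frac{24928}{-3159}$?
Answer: $\frac{2091443657}{265153824} \approx 7.8877$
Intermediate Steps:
$U = \frac{17}{2}$ ($U = \frac{53 - 36}{2} = \frac{1}{2} \cdot 17 = \frac{17}{2} \approx 8.5$)
$A{\left(E \right)} = \frac{17}{2} + E$ ($A{\left(E \right)} = E + \frac{17}{2} = \frac{17}{2} + E$)
$\frac{A{\left(-153 \right)}}{41968} - \frac{24928}{-3159} = \frac{\frac{17}{2} - 153}{41968} - \frac{24928}{-3159} = \left(- \frac{289}{2}\right) \frac{1}{41968} - - \frac{24928}{3159} = - \frac{289}{83936} + \frac{24928}{3159} = \frac{2091443657}{265153824}$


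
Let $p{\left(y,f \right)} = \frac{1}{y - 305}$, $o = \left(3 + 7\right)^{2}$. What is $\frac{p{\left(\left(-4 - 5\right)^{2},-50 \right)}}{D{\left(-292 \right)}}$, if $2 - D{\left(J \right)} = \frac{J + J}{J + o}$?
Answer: $\frac{3}{700} \approx 0.0042857$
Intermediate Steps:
$o = 100$ ($o = 10^{2} = 100$)
$p{\left(y,f \right)} = \frac{1}{-305 + y}$
$D{\left(J \right)} = 2 - \frac{2 J}{100 + J}$ ($D{\left(J \right)} = 2 - \frac{J + J}{J + 100} = 2 - \frac{2 J}{100 + J}$)
$\frac{p{\left(\left(-4 - 5\right)^{2},-50 \right)}}{D{\left(-292 \right)}} = \frac{1}{\left(-305 + \left(-4 - 5\right)^{2}\right) \frac{200}{100 - 292}} = \frac{1}{\left(-305 + \left(-9\right)^{2}\right) \frac{200}{-192}} = \frac{1}{\left(-305 + 81\right) 200 \left(- \frac{1}{192}\right)} = \frac{1}{\left(-224\right) \left(- \frac{25}{24}\right)} = \left(- \frac{1}{224}\right) \left(- \frac{24}{25}\right) = \frac{3}{700}$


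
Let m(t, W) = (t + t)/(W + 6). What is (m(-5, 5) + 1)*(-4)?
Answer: -4/11 ≈ -0.36364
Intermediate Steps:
m(t, W) = 2*t/(6 + W) (m(t, W) = (2*t)/(6 + W) = 2*t/(6 + W))
(m(-5, 5) + 1)*(-4) = (2*(-5)/(6 + 5) + 1)*(-4) = (2*(-5)/11 + 1)*(-4) = (2*(-5)*(1/11) + 1)*(-4) = (-10/11 + 1)*(-4) = (1/11)*(-4) = -4/11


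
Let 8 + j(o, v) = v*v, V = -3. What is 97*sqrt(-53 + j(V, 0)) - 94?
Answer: -94 + 97*I*sqrt(61) ≈ -94.0 + 757.59*I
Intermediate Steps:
j(o, v) = -8 + v**2 (j(o, v) = -8 + v*v = -8 + v**2)
97*sqrt(-53 + j(V, 0)) - 94 = 97*sqrt(-53 + (-8 + 0**2)) - 94 = 97*sqrt(-53 + (-8 + 0)) - 94 = 97*sqrt(-53 - 8) - 94 = 97*sqrt(-61) - 94 = 97*(I*sqrt(61)) - 94 = 97*I*sqrt(61) - 94 = -94 + 97*I*sqrt(61)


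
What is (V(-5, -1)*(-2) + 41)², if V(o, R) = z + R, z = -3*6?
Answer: 6241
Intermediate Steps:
z = -18
V(o, R) = -18 + R
(V(-5, -1)*(-2) + 41)² = ((-18 - 1)*(-2) + 41)² = (-19*(-2) + 41)² = (38 + 41)² = 79² = 6241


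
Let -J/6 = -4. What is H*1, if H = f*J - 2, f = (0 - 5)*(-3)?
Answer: 358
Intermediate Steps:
f = 15 (f = -5*(-3) = 15)
J = 24 (J = -6*(-4) = 24)
H = 358 (H = 15*24 - 2 = 360 - 2 = 358)
H*1 = 358*1 = 358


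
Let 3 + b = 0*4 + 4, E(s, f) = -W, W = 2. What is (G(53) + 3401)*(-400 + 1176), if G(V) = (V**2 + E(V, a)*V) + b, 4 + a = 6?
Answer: 4737480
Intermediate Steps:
a = 2 (a = -4 + 6 = 2)
E(s, f) = -2 (E(s, f) = -1*2 = -2)
b = 1 (b = -3 + (0*4 + 4) = -3 + (0 + 4) = -3 + 4 = 1)
G(V) = 1 + V**2 - 2*V (G(V) = (V**2 - 2*V) + 1 = 1 + V**2 - 2*V)
(G(53) + 3401)*(-400 + 1176) = ((1 + 53**2 - 2*53) + 3401)*(-400 + 1176) = ((1 + 2809 - 106) + 3401)*776 = (2704 + 3401)*776 = 6105*776 = 4737480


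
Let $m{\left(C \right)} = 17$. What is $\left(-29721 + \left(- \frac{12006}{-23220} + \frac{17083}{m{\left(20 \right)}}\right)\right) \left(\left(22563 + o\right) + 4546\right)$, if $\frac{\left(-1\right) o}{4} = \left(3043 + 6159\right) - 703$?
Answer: $\frac{4336972004327}{21930} \approx 1.9776 \cdot 10^{8}$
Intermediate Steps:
$o = -33996$ ($o = - 4 \left(\left(3043 + 6159\right) - 703\right) = - 4 \left(9202 - 703\right) = \left(-4\right) 8499 = -33996$)
$\left(-29721 + \left(- \frac{12006}{-23220} + \frac{17083}{m{\left(20 \right)}}\right)\right) \left(\left(22563 + o\right) + 4546\right) = \left(-29721 + \left(- \frac{12006}{-23220} + \frac{17083}{17}\right)\right) \left(\left(22563 - 33996\right) + 4546\right) = \left(-29721 + \left(\left(-12006\right) \left(- \frac{1}{23220}\right) + 17083 \cdot \frac{1}{17}\right)\right) \left(-11433 + 4546\right) = \left(-29721 + \left(\frac{667}{1290} + \frac{17083}{17}\right)\right) \left(-6887\right) = \left(-29721 + \frac{22048409}{21930}\right) \left(-6887\right) = \left(- \frac{629733121}{21930}\right) \left(-6887\right) = \frac{4336972004327}{21930}$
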